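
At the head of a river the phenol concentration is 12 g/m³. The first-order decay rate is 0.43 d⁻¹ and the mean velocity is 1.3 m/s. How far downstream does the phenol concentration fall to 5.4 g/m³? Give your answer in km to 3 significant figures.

209 km

From C = C₀·e^(−kt), t = ln(C₀/C)/k = ln(12/5.4)/0.43 = 0.7985/0.43 = 1.857 d.
Distance = v·t = 1.3 m/s × 1.604e+05 s = 2.086e+05 m = 208.6 km.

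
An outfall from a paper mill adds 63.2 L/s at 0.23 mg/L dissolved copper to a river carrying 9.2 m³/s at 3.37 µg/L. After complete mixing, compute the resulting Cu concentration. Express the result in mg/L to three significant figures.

63.2 L/s = 0.0632 m³/s.
3.37 µg/L = 0.00337 mg/L.
By mass balance at complete mixing, C = (0.0632·0.23 + 9.2·0.00337) / (0.0632 + 9.2) = 0.04554/9.263 = 0.004916 mg/L.

0.00492 mg/L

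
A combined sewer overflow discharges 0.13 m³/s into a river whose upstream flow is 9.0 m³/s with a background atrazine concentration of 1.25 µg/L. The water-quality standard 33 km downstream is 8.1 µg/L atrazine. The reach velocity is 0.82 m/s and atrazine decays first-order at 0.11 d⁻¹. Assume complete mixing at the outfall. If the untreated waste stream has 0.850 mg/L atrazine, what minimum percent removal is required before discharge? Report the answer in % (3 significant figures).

1.25 µg/L = 0.00125 mg/L.
8.1 µg/L = 0.0081 mg/L.
Travel time to the compliance point: t = 3.3e+04/0.82 = 4.024e+04 s = 0.4658 d; decay factor exp(−0.11·0.4658) = 0.9501.
So the concentration just after mixing may be at most 0.0081/0.9501 = 0.008526 mg/L.
Mass balance: 0.008526·9.13 = 0.13·Cₑ + 9·0.00125.
Cₑ = (0.07784 − 0.01125) / 0.13 = 0.5122 mg/L.
Required removal = 1 − 0.5122/0.850 = 39.74 %.

39.7 %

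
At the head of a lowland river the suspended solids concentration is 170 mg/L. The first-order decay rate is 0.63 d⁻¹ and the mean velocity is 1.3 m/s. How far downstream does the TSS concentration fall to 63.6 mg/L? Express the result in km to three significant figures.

From C = C₀·e^(−kt), t = ln(C₀/C)/k = ln(170/63.6)/0.63 = 0.9832/0.63 = 1.561 d.
Distance = v·t = 1.3 m/s × 1.348e+05 s = 1.753e+05 m = 175.3 km.

175 km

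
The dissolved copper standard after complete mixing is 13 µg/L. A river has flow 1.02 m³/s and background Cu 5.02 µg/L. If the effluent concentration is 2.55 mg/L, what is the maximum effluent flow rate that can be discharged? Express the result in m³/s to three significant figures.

5.02 µg/L = 0.00502 mg/L.
13 µg/L = 0.013 mg/L.
Mass balance at complete mixing: C_std·(Q_w + Q_r) = Q_w·C_e + Q_r·C_b.
Rearranging, Q_w = Q_r·(C_std − C_b)/(C_e − C_std) = 1.02·(0.013 − 0.00502) / (2.55 − 0.013) = 0.003208 m³/s.

0.00321 m³/s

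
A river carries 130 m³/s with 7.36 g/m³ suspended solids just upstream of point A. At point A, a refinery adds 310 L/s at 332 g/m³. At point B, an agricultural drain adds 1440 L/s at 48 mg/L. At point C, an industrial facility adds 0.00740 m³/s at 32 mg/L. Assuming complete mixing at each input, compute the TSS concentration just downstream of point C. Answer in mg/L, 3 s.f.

8.57 mg/L

310 L/s = 0.31 m³/s.
After input A: C = (130·7.36 + 0.31·332) / 130.3 = 8.132 mg/L.
1440 L/s = 1.44 m³/s.
After input B: C = (130.3·8.132 + 1.44·48) / 131.8 = 8.568 mg/L.
After input C: C = (131.8·8.568 + 0.0074·32) / 131.8 = 8.569 mg/L.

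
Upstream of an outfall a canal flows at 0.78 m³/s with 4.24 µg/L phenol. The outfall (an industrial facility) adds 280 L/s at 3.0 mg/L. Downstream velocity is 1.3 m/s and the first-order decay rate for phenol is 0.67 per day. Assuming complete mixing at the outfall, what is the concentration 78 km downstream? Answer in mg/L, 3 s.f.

280 L/s = 0.28 m³/s.
4.24 µg/L = 0.00424 mg/L.
After complete mixing, C₀ = (0.28·3 + 0.78·0.00424) / 1.06 = 0.7956 mg/L.
Travel time t = 7.8e+04 m / 1.3 m/s = 6e+04 s = 0.6944 d.
C = 0.7956·exp(−0.67·0.6944) = 0.7956·0.628 = 0.4996 mg/L.

0.500 mg/L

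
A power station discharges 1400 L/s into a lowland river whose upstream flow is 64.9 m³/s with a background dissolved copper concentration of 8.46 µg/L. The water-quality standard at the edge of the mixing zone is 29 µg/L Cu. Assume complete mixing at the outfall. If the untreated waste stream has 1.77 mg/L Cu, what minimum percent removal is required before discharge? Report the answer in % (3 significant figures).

1400 L/s = 1.4 m³/s.
8.46 µg/L = 0.00846 mg/L.
29 µg/L = 0.029 mg/L.
Mass balance: 0.029·66.3 = 1.4·Cₑ + 64.9·0.00846.
Cₑ = (1.923 − 0.5491) / 1.4 = 0.9812 mg/L.
Required removal = 1 − 0.9812/1.77 = 44.57 %.

44.6 %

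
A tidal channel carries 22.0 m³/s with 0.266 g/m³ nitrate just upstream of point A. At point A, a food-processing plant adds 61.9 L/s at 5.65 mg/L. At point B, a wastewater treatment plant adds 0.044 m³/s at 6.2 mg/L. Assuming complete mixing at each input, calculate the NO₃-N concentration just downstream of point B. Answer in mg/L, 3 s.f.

0.293 mg/L

61.9 L/s = 0.0619 m³/s.
After input A: C = (22·0.266 + 0.0619·5.65) / 22.06 = 0.2811 mg/L.
After input B: C = (22.06·0.2811 + 0.044·6.2) / 22.11 = 0.2929 mg/L.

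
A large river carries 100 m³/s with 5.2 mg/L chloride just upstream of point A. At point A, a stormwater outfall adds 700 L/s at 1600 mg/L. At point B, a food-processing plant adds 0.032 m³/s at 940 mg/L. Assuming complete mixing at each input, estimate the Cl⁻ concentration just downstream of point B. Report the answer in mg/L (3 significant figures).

700 L/s = 0.7 m³/s.
After input A: C = (100·5.2 + 0.7·1600) / 100.7 = 16.29 mg/L.
After input B: C = (100.7·16.29 + 0.032·940) / 100.7 = 16.58 mg/L.

16.6 mg/L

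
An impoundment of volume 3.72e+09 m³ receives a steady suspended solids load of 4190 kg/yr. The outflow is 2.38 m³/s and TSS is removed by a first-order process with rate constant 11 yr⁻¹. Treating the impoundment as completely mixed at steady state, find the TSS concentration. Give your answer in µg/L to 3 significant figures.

Outflow Q = 2.38 m³/s × 3.156e+07 s/yr = 7.511e+07 m³/yr.
Steady-state CSTR mass balance: W = Q·C + k·V·C, so C = W/(Q + kV).
Q + kV = 7.511e+07 + 11·3.72e+09 = 4.1e+10 m³/yr.
C = 4190/4.1e+10 = 1.022e-07 kg/m³ = 0.0001022 mg/L = 0.1022 µg/L.

0.102 µg/L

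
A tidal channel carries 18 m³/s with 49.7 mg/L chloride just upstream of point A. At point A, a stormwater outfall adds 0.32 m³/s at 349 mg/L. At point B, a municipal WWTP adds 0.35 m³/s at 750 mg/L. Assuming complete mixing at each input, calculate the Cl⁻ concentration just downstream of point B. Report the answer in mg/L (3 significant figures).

68.0 mg/L

After input A: C = (18·49.7 + 0.32·349) / 18.32 = 54.93 mg/L.
After input B: C = (18.32·54.93 + 0.35·750) / 18.67 = 67.96 mg/L.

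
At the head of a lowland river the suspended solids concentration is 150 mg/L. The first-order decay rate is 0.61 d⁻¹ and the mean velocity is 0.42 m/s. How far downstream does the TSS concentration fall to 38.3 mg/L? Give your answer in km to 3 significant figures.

81.2 km

From C = C₀·e^(−kt), t = ln(C₀/C)/k = ln(150/38.3)/0.61 = 1.365/0.61 = 2.238 d.
Distance = v·t = 0.42 m/s × 1.934e+05 s = 8.121e+04 m = 81.21 km.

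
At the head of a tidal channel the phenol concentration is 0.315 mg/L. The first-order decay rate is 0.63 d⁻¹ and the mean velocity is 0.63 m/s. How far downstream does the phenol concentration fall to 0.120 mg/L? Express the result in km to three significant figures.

From C = C₀·e^(−kt), t = ln(C₀/C)/k = ln(0.315/0.120)/0.63 = 0.9651/0.63 = 1.532 d.
Distance = v·t = 0.63 m/s × 1.324e+05 s = 8.338e+04 m = 83.38 km.

83.4 km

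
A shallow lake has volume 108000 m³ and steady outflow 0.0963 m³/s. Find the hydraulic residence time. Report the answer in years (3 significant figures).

Q = 0.0963 m³/s × 3.156e+07 s/yr = 3.039e+06 m³/yr.
Hydraulic residence time τ = V/Q = 108000/3.039e+06 = 0.03554 yr.

0.0355 yr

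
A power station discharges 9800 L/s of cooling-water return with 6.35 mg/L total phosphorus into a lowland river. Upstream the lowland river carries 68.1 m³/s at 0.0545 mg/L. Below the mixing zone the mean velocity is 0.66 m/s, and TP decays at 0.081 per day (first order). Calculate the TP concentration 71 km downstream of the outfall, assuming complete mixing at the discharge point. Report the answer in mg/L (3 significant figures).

0.765 mg/L

9800 L/s = 9.8 m³/s.
After complete mixing, C₀ = (9.8·6.35 + 68.1·0.0545) / 77.9 = 0.8465 mg/L.
Travel time t = 7.1e+04 m / 0.66 m/s = 1.076e+05 s = 1.245 d.
C = 0.8465·exp(−0.081·1.245) = 0.8465·0.9041 = 0.7653 mg/L.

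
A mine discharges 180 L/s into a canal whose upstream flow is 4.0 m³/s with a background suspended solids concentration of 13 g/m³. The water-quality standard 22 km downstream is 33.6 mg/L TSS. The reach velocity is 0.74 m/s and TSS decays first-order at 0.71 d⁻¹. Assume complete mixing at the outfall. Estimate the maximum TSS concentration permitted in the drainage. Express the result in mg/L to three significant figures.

707 mg/L

180 L/s = 0.18 m³/s.
Travel time to the compliance point: t = 2.2e+04/0.74 = 2.973e+04 s = 0.3441 d; decay factor exp(−0.71·0.3441) = 0.7832.
So the concentration just after mixing may be at most 33.6/0.7832 = 42.9 mg/L.
Mass balance: 42.9·4.18 = 0.18·Cₑ + 4·13.
Cₑ = (179.3 − 52) / 0.18 = 707.3 mg/L.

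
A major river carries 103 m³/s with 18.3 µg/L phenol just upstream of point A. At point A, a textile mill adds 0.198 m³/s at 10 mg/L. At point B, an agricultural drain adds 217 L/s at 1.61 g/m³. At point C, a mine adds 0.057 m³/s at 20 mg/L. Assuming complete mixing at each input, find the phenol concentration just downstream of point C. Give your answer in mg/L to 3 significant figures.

0.0517 mg/L

18.3 µg/L = 0.0183 mg/L.
After input A: C = (103·0.0183 + 0.198·10) / 103.2 = 0.03745 mg/L.
217 L/s = 0.217 m³/s.
After input B: C = (103.2·0.03745 + 0.217·1.61) / 103.4 = 0.04075 mg/L.
After input C: C = (103.4·0.04075 + 0.057·20) / 103.5 = 0.05175 mg/L.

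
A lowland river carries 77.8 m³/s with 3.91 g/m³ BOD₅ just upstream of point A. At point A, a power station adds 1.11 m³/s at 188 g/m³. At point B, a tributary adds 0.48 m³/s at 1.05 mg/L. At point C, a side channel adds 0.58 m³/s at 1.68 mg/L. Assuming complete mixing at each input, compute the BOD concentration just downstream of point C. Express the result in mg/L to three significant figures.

6.43 mg/L

After input A: C = (77.8·3.91 + 1.11·188) / 78.91 = 6.5 mg/L.
After input B: C = (78.91·6.5 + 0.48·1.05) / 79.39 = 6.467 mg/L.
After input C: C = (79.39·6.467 + 0.58·1.68) / 79.97 = 6.432 mg/L.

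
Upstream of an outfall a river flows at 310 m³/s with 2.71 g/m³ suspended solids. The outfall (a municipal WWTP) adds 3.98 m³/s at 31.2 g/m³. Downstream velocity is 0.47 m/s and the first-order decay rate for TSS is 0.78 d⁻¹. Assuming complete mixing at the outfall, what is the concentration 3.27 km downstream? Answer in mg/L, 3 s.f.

After complete mixing, C₀ = (3.98·31.2 + 310·2.71) / 314 = 3.071 mg/L.
Travel time t = 3270 m / 0.47 m/s = 6957 s = 0.08053 d.
C = 3.071·exp(−0.78·0.08053) = 3.071·0.9391 = 2.884 mg/L.

2.88 mg/L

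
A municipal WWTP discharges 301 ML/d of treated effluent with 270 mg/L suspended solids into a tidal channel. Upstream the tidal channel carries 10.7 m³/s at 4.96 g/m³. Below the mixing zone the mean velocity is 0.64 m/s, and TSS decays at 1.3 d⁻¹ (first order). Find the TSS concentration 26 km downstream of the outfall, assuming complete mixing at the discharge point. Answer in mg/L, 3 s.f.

301 ML/d = 3.484 m³/s.
After complete mixing, C₀ = (3.484·270 + 10.7·4.96) / 14.18 = 70.06 mg/L.
Travel time t = 2.6e+04 m / 0.64 m/s = 4.062e+04 s = 0.4702 d.
C = 70.06·exp(−1.3·0.4702) = 70.06·0.5427 = 38.02 mg/L.

38.0 mg/L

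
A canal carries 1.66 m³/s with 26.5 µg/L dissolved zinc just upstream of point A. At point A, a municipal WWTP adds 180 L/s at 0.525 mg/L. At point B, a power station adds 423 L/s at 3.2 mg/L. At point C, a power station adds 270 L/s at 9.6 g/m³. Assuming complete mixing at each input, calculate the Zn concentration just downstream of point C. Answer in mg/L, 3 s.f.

1.61 mg/L

26.5 µg/L = 0.0265 mg/L.
180 L/s = 0.18 m³/s.
After input A: C = (1.66·0.0265 + 0.18·0.525) / 1.84 = 0.07527 mg/L.
423 L/s = 0.423 m³/s.
After input B: C = (1.84·0.07527 + 0.423·3.2) / 2.263 = 0.6593 mg/L.
270 L/s = 0.27 m³/s.
After input C: C = (2.263·0.6593 + 0.27·9.6) / 2.533 = 1.612 mg/L.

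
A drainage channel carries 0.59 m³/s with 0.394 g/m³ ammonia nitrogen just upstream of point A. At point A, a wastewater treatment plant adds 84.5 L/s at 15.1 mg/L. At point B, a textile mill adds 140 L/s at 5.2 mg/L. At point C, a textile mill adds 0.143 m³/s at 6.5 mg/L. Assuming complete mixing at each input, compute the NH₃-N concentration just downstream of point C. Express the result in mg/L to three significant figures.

84.5 L/s = 0.0845 m³/s.
After input A: C = (0.59·0.394 + 0.0845·15.1) / 0.6745 = 2.236 mg/L.
140 L/s = 0.14 m³/s.
After input B: C = (0.6745·2.236 + 0.14·5.2) / 0.8145 = 2.746 mg/L.
After input C: C = (0.8145·2.746 + 0.143·6.5) / 0.9575 = 3.306 mg/L.

3.31 mg/L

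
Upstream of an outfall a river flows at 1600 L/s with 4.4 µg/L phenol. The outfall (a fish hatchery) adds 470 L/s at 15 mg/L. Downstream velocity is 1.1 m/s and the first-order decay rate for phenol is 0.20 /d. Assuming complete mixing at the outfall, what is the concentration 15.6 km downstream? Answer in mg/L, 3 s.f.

3.30 mg/L

470 L/s = 0.47 m³/s.
1600 L/s = 1.6 m³/s.
4.4 µg/L = 0.0044 mg/L.
After complete mixing, C₀ = (0.47·15 + 1.6·0.0044) / 2.07 = 3.409 mg/L.
Travel time t = 1.56e+04 m / 1.1 m/s = 1.418e+04 s = 0.1641 d.
C = 3.409·exp(−0.20·0.1641) = 3.409·0.9677 = 3.299 mg/L.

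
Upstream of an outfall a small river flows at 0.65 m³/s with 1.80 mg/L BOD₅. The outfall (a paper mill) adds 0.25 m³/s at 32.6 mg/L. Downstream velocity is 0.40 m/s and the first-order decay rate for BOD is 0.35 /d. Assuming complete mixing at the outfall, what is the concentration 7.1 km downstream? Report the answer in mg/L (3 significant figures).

9.64 mg/L

After complete mixing, C₀ = (0.25·32.6 + 0.65·1.8) / 0.9 = 10.36 mg/L.
Travel time t = 7100 m / 0.40 m/s = 1.775e+04 s = 0.2054 d.
C = 10.36·exp(−0.35·0.2054) = 10.36·0.9306 = 9.637 mg/L.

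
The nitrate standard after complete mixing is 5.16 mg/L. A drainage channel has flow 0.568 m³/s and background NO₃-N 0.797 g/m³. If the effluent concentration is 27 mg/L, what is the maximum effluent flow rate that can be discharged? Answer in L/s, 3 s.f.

113 L/s

Mass balance at complete mixing: C_std·(Q_w + Q_r) = Q_w·C_e + Q_r·C_b.
Rearranging, Q_w = Q_r·(C_std − C_b)/(C_e − C_std) = 0.568·(5.16 − 0.797) / (27 − 5.16) = 0.1135 m³/s.
= 113.5 L/s.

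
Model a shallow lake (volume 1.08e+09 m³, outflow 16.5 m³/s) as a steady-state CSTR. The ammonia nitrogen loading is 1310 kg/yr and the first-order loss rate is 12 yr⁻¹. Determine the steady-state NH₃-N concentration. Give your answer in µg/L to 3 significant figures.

Outflow Q = 16.5 m³/s × 3.156e+07 s/yr = 5.207e+08 m³/yr.
Steady-state CSTR mass balance: W = Q·C + k·V·C, so C = W/(Q + kV).
Q + kV = 5.207e+08 + 12·1.08e+09 = 1.348e+10 m³/yr.
C = 1310/1.348e+10 = 9.718e-08 kg/m³ = 9.718e-05 mg/L = 0.09718 µg/L.

0.0972 µg/L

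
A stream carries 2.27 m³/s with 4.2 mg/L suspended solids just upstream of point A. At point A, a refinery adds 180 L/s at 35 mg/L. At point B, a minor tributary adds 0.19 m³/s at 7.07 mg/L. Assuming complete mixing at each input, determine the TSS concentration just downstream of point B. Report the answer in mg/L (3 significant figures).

6.51 mg/L

180 L/s = 0.18 m³/s.
After input A: C = (2.27·4.2 + 0.18·35) / 2.45 = 6.463 mg/L.
After input B: C = (2.45·6.463 + 0.19·7.07) / 2.64 = 6.507 mg/L.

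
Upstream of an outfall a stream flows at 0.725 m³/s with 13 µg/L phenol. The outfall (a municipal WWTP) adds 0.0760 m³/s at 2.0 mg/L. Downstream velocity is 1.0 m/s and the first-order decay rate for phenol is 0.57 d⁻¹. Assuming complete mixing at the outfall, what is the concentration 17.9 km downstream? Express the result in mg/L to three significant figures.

0.179 mg/L

13 µg/L = 0.013 mg/L.
After complete mixing, C₀ = (0.076·2 + 0.725·0.013) / 0.801 = 0.2015 mg/L.
Travel time t = 1.79e+04 m / 1.0 m/s = 1.79e+04 s = 0.2072 d.
C = 0.2015·exp(−0.57·0.2072) = 0.2015·0.8886 = 0.1791 mg/L.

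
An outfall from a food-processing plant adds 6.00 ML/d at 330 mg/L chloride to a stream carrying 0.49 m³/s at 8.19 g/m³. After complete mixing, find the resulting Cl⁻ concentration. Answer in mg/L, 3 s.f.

6.00 ML/d = 0.06944 m³/s.
By mass balance at complete mixing, C = (0.06944·330 + 0.49·8.19) / (0.06944 + 0.49) = 26.93/0.5594 = 48.14 mg/L.

48.1 mg/L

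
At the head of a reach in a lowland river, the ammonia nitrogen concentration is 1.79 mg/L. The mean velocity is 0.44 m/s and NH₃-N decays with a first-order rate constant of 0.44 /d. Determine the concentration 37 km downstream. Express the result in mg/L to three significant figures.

1.17 mg/L

Travel time t = 37 km / 0.44 m/s = 3.7e+04/0.44 = 8.409e+04 s = 0.9733 d.
First-order decay: C = 1.79·exp(−0.44·0.9733) = 1.79·0.6517 = 1.166 mg/L.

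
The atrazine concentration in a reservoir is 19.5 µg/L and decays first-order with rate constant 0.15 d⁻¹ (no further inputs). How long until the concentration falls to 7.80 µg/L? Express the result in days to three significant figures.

6.11 d

t = ln(C₀/C)/k = ln(19.5/7.80)/0.15 = 0.9163/0.15 = 6.109 d.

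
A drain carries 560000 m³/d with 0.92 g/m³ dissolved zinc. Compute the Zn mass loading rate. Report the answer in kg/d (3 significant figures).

560000 m³/d = 6.481 m³/s.
Mass flux = Q·C = 6.481 m³/s × 0.92 g/m³ = 5.963 g/s.
= 5.963 g/s × 86.4 = 515.2 kg/d.

515 kg/d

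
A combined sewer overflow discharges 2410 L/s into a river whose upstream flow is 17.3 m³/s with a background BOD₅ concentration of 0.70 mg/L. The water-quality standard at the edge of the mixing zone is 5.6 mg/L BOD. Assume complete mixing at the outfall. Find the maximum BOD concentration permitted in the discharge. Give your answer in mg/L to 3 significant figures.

40.8 mg/L

2410 L/s = 2.41 m³/s.
Mass balance: 5.6·19.71 = 2.41·Cₑ + 17.3·0.7.
Cₑ = (110.4 − 12.11) / 2.41 = 40.77 mg/L.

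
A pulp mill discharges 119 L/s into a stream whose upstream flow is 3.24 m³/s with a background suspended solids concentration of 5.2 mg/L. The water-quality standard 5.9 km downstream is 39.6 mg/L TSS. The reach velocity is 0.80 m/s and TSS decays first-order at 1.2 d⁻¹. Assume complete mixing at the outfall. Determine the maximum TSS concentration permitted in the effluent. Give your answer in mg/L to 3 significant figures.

119 L/s = 0.119 m³/s.
Travel time to the compliance point: t = 5900/0.80 = 7375 s = 0.08536 d; decay factor exp(−1.2·0.08536) = 0.9026.
So the concentration just after mixing may be at most 39.6/0.9026 = 43.87 mg/L.
Mass balance: 43.87·3.359 = 0.119·Cₑ + 3.24·5.2.
Cₑ = (147.4 − 16.85) / 0.119 = 1097 mg/L.

1100 mg/L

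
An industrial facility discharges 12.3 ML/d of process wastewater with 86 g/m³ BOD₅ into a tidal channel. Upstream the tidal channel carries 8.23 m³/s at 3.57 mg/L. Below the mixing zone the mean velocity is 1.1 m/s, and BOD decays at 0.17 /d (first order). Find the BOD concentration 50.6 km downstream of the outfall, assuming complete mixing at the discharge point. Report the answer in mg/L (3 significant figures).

4.54 mg/L

12.3 ML/d = 0.1424 m³/s.
After complete mixing, C₀ = (0.1424·86 + 8.23·3.57) / 8.372 = 4.972 mg/L.
Travel time t = 5.06e+04 m / 1.1 m/s = 4.6e+04 s = 0.5324 d.
C = 4.972·exp(−0.17·0.5324) = 4.972·0.9135 = 4.541 mg/L.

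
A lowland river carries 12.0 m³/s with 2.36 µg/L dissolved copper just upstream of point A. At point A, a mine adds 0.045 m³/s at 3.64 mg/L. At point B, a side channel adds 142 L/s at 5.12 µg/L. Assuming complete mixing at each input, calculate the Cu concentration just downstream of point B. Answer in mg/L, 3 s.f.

0.0158 mg/L

2.36 µg/L = 0.00236 mg/L.
After input A: C = (12·0.00236 + 0.045·3.64) / 12.04 = 0.01595 mg/L.
142 L/s = 0.142 m³/s.
5.12 µg/L = 0.00512 mg/L.
After input B: C = (12.04·0.01595 + 0.142·0.00512) / 12.19 = 0.01582 mg/L.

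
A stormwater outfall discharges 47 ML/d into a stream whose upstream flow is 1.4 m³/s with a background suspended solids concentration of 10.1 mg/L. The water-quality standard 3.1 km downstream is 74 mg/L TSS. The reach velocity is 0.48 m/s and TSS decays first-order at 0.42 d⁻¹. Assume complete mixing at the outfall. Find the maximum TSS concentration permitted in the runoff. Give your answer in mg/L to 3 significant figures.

47 ML/d = 0.544 m³/s.
Travel time to the compliance point: t = 3100/0.48 = 6458 s = 0.07475 d; decay factor exp(−0.42·0.07475) = 0.9691.
So the concentration just after mixing may be at most 74/0.9691 = 76.36 mg/L.
Mass balance: 76.36·1.944 = 0.544·Cₑ + 1.4·10.1.
Cₑ = (148.4 − 14.14) / 0.544 = 246.9 mg/L.

247 mg/L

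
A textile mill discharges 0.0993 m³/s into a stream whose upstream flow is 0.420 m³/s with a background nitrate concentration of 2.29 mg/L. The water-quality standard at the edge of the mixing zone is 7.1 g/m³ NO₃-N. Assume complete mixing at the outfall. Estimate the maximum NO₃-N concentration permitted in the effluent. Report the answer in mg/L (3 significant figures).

27.4 mg/L

Mass balance: 7.1·0.5193 = 0.0993·Cₑ + 0.42·2.29.
Cₑ = (3.687 − 0.9618) / 0.0993 = 27.44 mg/L.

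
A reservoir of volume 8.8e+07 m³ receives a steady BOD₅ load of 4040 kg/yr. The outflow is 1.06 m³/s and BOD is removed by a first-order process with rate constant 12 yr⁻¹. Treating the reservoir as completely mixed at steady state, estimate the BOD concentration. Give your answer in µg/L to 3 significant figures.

3.71 µg/L

Outflow Q = 1.06 m³/s × 3.156e+07 s/yr = 3.345e+07 m³/yr.
Steady-state CSTR mass balance: W = Q·C + k·V·C, so C = W/(Q + kV).
Q + kV = 3.345e+07 + 12·8.8e+07 = 1.089e+09 m³/yr.
C = 4040/1.089e+09 = 3.708e-06 kg/m³ = 0.003708 mg/L = 3.708 µg/L.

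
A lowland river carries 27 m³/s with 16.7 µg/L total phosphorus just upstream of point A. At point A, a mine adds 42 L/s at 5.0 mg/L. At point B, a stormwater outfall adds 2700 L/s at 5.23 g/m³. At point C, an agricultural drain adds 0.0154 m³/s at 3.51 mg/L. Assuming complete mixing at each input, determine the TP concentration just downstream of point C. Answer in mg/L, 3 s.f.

0.499 mg/L

16.7 µg/L = 0.0167 mg/L.
42 L/s = 0.042 m³/s.
After input A: C = (27·0.0167 + 0.042·5) / 27.04 = 0.02444 mg/L.
2700 L/s = 2.7 m³/s.
After input B: C = (27.04·0.02444 + 2.7·5.23) / 29.74 = 0.497 mg/L.
After input C: C = (29.74·0.497 + 0.0154·3.51) / 29.76 = 0.4986 mg/L.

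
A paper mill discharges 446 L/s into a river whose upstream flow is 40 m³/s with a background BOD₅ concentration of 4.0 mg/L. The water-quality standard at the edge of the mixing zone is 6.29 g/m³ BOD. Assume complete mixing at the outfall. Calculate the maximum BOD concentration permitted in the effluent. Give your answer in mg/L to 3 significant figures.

212 mg/L

446 L/s = 0.446 m³/s.
Mass balance: 6.29·40.45 = 0.446·Cₑ + 40·4.
Cₑ = (254.4 − 160) / 0.446 = 211.7 mg/L.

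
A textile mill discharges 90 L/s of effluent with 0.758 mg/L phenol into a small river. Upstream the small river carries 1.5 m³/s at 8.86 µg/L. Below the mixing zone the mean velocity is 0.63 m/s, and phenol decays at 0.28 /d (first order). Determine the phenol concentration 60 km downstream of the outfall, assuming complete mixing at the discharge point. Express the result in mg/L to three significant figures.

0.0377 mg/L

90 L/s = 0.09 m³/s.
8.86 µg/L = 0.00886 mg/L.
After complete mixing, C₀ = (0.09·0.758 + 1.5·0.00886) / 1.59 = 0.05126 mg/L.
Travel time t = 6e+04 m / 0.63 m/s = 9.524e+04 s = 1.102 d.
C = 0.05126·exp(−0.28·1.102) = 0.05126·0.7344 = 0.03765 mg/L.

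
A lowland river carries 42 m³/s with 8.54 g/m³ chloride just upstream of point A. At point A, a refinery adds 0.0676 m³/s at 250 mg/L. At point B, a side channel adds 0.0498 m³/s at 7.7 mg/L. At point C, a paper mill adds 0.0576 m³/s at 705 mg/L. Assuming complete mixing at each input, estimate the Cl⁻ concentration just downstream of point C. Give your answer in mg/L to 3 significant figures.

After input A: C = (42·8.54 + 0.0676·250) / 42.07 = 8.928 mg/L.
After input B: C = (42.07·8.928 + 0.0498·7.7) / 42.12 = 8.927 mg/L.
After input C: C = (42.12·8.927 + 0.0576·705) / 42.17 = 9.877 mg/L.

9.88 mg/L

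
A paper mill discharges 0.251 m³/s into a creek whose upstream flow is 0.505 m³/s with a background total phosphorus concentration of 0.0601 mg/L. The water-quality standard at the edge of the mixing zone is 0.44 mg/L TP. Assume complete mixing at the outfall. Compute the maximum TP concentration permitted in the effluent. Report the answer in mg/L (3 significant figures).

Mass balance: 0.44·0.756 = 0.251·Cₑ + 0.505·0.0601.
Cₑ = (0.3326 − 0.03035) / 0.251 = 1.204 mg/L.

1.20 mg/L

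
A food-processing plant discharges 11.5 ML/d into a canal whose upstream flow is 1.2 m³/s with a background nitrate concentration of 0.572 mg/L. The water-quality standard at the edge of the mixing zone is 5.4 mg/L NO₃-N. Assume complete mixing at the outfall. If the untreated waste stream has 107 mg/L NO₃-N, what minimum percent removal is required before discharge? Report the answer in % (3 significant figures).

11.5 ML/d = 0.1331 m³/s.
Mass balance: 5.4·1.333 = 0.1331·Cₑ + 1.2·0.572.
Cₑ = (7.199 − 0.6864) / 0.1331 = 48.93 mg/L.
Required removal = 1 − 48.93/107 = 54.27 %.

54.3 %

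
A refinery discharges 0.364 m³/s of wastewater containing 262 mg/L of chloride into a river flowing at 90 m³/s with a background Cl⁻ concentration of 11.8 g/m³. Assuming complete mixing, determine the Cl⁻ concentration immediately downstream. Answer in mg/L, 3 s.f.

Conservation of mass across the mixing zone: C = (0.364·262 + 90·11.8) / (0.364 + 90) = 1157/90.36 = 12.81 mg/L.

12.8 mg/L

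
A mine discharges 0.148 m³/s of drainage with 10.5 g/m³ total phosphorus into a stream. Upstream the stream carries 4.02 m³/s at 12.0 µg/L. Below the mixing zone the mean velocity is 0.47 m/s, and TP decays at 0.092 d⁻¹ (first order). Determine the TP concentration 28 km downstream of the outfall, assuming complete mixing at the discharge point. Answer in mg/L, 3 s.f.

0.361 mg/L

12.0 µg/L = 0.012 mg/L.
After complete mixing, C₀ = (0.148·10.5 + 4.02·0.012) / 4.168 = 0.3844 mg/L.
Travel time t = 2.8e+04 m / 0.47 m/s = 5.957e+04 s = 0.6895 d.
C = 0.3844·exp(−0.092·0.6895) = 0.3844·0.9385 = 0.3608 mg/L.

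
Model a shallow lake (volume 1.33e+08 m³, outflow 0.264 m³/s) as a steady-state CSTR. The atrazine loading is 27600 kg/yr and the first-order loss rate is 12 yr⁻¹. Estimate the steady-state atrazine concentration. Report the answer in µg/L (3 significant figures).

17.2 µg/L

Outflow Q = 0.264 m³/s × 3.156e+07 s/yr = 8.331e+06 m³/yr.
Steady-state CSTR mass balance: W = Q·C + k·V·C, so C = W/(Q + kV).
Q + kV = 8.331e+06 + 12·1.33e+08 = 1.604e+09 m³/yr.
C = 27600/1.604e+09 = 1.72e-05 kg/m³ = 0.0172 mg/L = 17.2 µg/L.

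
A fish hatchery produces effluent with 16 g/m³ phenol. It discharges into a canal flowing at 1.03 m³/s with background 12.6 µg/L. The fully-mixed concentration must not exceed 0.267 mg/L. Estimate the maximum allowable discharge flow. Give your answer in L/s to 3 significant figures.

16.7 L/s

12.6 µg/L = 0.0126 mg/L.
Mass balance at complete mixing: C_std·(Q_w + Q_r) = Q_w·C_e + Q_r·C_b.
Rearranging, Q_w = Q_r·(C_std − C_b)/(C_e − C_std) = 1.03·(0.267 − 0.0126) / (16 − 0.267) = 0.01665 m³/s.
= 16.65 L/s.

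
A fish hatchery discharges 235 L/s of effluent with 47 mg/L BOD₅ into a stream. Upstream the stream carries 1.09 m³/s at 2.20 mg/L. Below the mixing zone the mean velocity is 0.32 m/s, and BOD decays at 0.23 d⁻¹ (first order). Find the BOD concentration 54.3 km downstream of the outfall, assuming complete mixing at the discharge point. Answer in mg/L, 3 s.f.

235 L/s = 0.235 m³/s.
After complete mixing, C₀ = (0.235·47 + 1.09·2.2) / 1.325 = 10.15 mg/L.
Travel time t = 5.43e+04 m / 0.32 m/s = 1.697e+05 s = 1.964 d.
C = 10.15·exp(−0.23·1.964) = 10.15·0.6365 = 6.458 mg/L.

6.46 mg/L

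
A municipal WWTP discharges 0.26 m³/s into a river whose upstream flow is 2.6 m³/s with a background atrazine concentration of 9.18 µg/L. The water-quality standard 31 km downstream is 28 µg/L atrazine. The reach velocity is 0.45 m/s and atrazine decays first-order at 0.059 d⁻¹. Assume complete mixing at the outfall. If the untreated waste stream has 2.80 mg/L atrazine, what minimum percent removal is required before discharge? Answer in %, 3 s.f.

9.18 µg/L = 0.00918 mg/L.
28 µg/L = 0.028 mg/L.
Travel time to the compliance point: t = 3.1e+04/0.45 = 6.889e+04 s = 0.7973 d; decay factor exp(−0.059·0.7973) = 0.954.
So the concentration just after mixing may be at most 0.028/0.954 = 0.02935 mg/L.
Mass balance: 0.02935·2.86 = 0.26·Cₑ + 2.6·0.00918.
Cₑ = (0.08394 − 0.02387) / 0.26 = 0.231 mg/L.
Required removal = 1 − 0.231/2.80 = 91.75 %.

91.7 %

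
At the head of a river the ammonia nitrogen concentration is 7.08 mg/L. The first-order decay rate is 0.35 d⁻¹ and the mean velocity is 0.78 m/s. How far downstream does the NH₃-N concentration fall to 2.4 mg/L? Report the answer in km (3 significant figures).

208 km

From C = C₀·e^(−kt), t = ln(C₀/C)/k = ln(7.08/2.4)/0.35 = 1.082/0.35 = 3.091 d.
Distance = v·t = 0.78 m/s × 2.671e+05 s = 2.083e+05 m = 208.3 km.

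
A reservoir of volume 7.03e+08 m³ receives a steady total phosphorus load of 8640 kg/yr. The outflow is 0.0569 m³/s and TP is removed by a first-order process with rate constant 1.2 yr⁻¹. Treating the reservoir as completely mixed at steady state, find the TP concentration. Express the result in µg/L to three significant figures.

10.2 µg/L

Outflow Q = 0.0569 m³/s × 3.156e+07 s/yr = 1.796e+06 m³/yr.
Steady-state CSTR mass balance: W = Q·C + k·V·C, so C = W/(Q + kV).
Q + kV = 1.796e+06 + 1.2·7.03e+08 = 8.454e+08 m³/yr.
C = 8640/8.454e+08 = 1.022e-05 kg/m³ = 0.01022 mg/L = 10.22 µg/L.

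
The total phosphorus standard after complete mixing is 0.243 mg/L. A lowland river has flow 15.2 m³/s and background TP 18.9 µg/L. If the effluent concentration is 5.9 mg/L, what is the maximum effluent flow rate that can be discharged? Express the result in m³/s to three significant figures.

0.602 m³/s

18.9 µg/L = 0.0189 mg/L.
Mass balance at complete mixing: C_std·(Q_w + Q_r) = Q_w·C_e + Q_r·C_b.
Rearranging, Q_w = Q_r·(C_std − C_b)/(C_e − C_std) = 15.2·(0.243 − 0.0189) / (5.9 − 0.243) = 0.6021 m³/s.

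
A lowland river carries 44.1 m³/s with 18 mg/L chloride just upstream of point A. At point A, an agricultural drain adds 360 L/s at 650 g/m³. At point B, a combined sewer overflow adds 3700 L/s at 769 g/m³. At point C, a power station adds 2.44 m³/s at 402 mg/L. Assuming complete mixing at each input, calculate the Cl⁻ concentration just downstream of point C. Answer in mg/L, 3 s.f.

360 L/s = 0.36 m³/s.
After input A: C = (44.1·18 + 0.36·650) / 44.46 = 23.12 mg/L.
3700 L/s = 3.7 m³/s.
After input B: C = (44.46·23.12 + 3.7·769) / 48.16 = 80.42 mg/L.
After input C: C = (48.16·80.42 + 2.44·402) / 50.6 = 95.93 mg/L.

95.9 mg/L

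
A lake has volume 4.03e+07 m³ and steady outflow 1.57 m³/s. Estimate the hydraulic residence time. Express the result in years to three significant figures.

Q = 1.57 m³/s × 3.156e+07 s/yr = 4.955e+07 m³/yr.
Hydraulic residence time τ = V/Q = 4.03e+07/4.955e+07 = 0.8134 yr.

0.813 yr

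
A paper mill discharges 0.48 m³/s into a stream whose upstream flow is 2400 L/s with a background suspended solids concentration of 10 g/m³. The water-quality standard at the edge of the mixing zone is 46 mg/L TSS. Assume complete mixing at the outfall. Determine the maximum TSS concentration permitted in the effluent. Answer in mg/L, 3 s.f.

2400 L/s = 2.4 m³/s.
Mass balance: 46·2.88 = 0.48·Cₑ + 2.4·10.
Cₑ = (132.5 − 24) / 0.48 = 226 mg/L.

226 mg/L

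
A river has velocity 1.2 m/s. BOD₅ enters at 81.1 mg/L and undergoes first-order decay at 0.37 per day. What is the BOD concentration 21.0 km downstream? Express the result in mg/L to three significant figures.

Travel time t = 21.0 km / 1.2 m/s = 2.1e+04/1.2 = 1.75e+04 s = 0.2025 d.
First-order decay: C = 81.1·exp(−0.37·0.2025) = 81.1·0.9278 = 75.24 mg/L.

75.2 mg/L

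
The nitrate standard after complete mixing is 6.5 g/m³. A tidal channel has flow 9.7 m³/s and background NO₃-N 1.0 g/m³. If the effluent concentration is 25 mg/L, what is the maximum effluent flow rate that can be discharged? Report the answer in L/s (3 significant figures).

Mass balance at complete mixing: C_std·(Q_w + Q_r) = Q_w·C_e + Q_r·C_b.
Rearranging, Q_w = Q_r·(C_std − C_b)/(C_e − C_std) = 9.7·(6.5 − 1) / (25 − 6.5) = 2.884 m³/s.
= 2884 L/s.

2880 L/s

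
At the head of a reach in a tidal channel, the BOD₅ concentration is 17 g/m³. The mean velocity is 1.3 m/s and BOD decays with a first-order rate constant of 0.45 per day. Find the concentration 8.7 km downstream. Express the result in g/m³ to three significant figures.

16.4 g/m³

Travel time t = 8.7 km / 1.3 m/s = 8700/1.3 = 6692 s = 0.07746 d.
First-order decay: C = 17·exp(−0.45·0.07746) = 17·0.9657 = 16.42 g/m³.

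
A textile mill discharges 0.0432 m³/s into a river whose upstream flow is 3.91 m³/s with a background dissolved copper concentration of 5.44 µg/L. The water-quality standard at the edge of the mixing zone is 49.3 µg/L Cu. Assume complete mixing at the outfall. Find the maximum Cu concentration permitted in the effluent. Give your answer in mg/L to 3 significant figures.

5.44 µg/L = 0.00544 mg/L.
49.3 µg/L = 0.0493 mg/L.
Mass balance: 0.0493·3.953 = 0.0432·Cₑ + 3.91·0.00544.
Cₑ = (0.1949 − 0.02127) / 0.0432 = 4.019 mg/L.

4.02 mg/L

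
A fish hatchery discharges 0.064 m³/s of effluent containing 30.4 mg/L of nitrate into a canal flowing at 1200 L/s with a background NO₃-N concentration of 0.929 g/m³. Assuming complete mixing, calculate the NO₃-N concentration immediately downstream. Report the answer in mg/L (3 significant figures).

1200 L/s = 1.2 m³/s.
By mass balance at complete mixing, C = (0.064·30.4 + 1.2·0.929) / (0.064 + 1.2) = 3.06/1.264 = 2.421 mg/L.

2.42 mg/L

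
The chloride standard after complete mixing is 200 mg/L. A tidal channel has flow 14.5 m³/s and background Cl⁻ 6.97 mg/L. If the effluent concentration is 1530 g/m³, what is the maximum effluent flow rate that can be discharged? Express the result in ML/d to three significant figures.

182 ML/d

Mass balance at complete mixing: C_std·(Q_w + Q_r) = Q_w·C_e + Q_r·C_b.
Rearranging, Q_w = Q_r·(C_std − C_b)/(C_e − C_std) = 14.5·(200 − 6.97) / (1530 − 200) = 2.104 m³/s.
= 181.8 ML/d.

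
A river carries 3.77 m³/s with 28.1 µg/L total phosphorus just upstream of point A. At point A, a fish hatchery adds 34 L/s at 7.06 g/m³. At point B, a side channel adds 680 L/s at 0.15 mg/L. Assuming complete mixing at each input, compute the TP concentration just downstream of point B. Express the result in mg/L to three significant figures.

28.1 µg/L = 0.0281 mg/L.
34 L/s = 0.034 m³/s.
After input A: C = (3.77·0.0281 + 0.034·7.06) / 3.804 = 0.09095 mg/L.
680 L/s = 0.68 m³/s.
After input B: C = (3.804·0.09095 + 0.68·0.15) / 4.484 = 0.09991 mg/L.

0.0999 mg/L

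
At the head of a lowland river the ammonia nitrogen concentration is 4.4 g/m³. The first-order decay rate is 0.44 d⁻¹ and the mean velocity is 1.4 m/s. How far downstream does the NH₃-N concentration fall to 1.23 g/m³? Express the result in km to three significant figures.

From C = C₀·e^(−kt), t = ln(C₀/C)/k = ln(4.4/1.23)/0.44 = 1.275/0.44 = 2.897 d.
Distance = v·t = 1.4 m/s × 2.503e+05 s = 3.504e+05 m = 350.4 km.

350 km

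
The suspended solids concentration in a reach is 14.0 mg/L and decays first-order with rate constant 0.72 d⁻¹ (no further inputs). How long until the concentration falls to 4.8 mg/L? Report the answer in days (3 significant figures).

t = ln(C₀/C)/k = ln(14.0/4.8)/0.72 = 1.07/0.72 = 1.487 d.

1.49 d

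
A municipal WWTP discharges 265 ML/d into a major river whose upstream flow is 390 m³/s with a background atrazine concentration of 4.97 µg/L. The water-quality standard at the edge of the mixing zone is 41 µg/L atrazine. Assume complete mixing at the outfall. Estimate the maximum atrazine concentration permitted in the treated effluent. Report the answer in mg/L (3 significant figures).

4.62 mg/L

265 ML/d = 3.067 m³/s.
4.97 µg/L = 0.00497 mg/L.
41 µg/L = 0.041 mg/L.
Mass balance: 0.041·393.1 = 3.067·Cₑ + 390·0.00497.
Cₑ = (16.12 − 1.938) / 3.067 = 4.622 mg/L.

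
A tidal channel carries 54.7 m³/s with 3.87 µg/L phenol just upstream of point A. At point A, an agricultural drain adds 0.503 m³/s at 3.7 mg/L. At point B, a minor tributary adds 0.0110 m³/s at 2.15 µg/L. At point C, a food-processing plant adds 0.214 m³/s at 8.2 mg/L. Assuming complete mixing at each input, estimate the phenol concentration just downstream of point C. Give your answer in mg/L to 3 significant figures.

3.87 µg/L = 0.00387 mg/L.
After input A: C = (54.7·0.00387 + 0.503·3.7) / 55.2 = 0.03755 mg/L.
2.15 µg/L = 0.00215 mg/L.
After input B: C = (55.2·0.03755 + 0.011·0.00215) / 55.21 = 0.03754 mg/L.
After input C: C = (55.21·0.03754 + 0.214·8.2) / 55.43 = 0.06906 mg/L.

0.0691 mg/L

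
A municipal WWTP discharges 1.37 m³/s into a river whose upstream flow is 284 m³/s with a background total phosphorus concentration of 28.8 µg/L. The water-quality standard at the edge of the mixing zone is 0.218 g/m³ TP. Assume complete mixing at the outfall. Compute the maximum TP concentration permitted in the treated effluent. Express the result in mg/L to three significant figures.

28.8 µg/L = 0.0288 mg/L.
Mass balance: 0.218·285.4 = 1.37·Cₑ + 284·0.0288.
Cₑ = (62.21 − 8.179) / 1.37 = 39.44 mg/L.

39.4 mg/L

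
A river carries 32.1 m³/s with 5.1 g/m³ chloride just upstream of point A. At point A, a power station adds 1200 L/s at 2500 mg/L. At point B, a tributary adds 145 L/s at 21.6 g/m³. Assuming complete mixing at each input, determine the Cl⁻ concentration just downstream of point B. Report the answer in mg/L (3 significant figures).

94.7 mg/L

1200 L/s = 1.2 m³/s.
After input A: C = (32.1·5.1 + 1.2·2500) / 33.3 = 95.01 mg/L.
145 L/s = 0.145 m³/s.
After input B: C = (33.3·95.01 + 0.145·21.6) / 33.45 = 94.69 mg/L.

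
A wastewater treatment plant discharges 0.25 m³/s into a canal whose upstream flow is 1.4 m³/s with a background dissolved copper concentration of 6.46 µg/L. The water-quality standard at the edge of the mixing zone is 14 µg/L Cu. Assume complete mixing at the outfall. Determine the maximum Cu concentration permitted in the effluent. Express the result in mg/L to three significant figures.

0.0562 mg/L

6.46 µg/L = 0.00646 mg/L.
14 µg/L = 0.014 mg/L.
Mass balance: 0.014·1.65 = 0.25·Cₑ + 1.4·0.00646.
Cₑ = (0.0231 − 0.009044) / 0.25 = 0.05622 mg/L.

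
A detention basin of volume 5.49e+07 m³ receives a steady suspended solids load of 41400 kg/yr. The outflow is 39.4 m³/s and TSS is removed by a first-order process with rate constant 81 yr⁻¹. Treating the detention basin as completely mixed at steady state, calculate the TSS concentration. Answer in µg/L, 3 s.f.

Outflow Q = 39.4 m³/s × 3.156e+07 s/yr = 1.243e+09 m³/yr.
Steady-state CSTR mass balance: W = Q·C + k·V·C, so C = W/(Q + kV).
Q + kV = 1.243e+09 + 81·5.49e+07 = 5.69e+09 m³/yr.
C = 41400/5.69e+09 = 7.276e-06 kg/m³ = 0.007276 mg/L = 7.276 µg/L.

7.28 µg/L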